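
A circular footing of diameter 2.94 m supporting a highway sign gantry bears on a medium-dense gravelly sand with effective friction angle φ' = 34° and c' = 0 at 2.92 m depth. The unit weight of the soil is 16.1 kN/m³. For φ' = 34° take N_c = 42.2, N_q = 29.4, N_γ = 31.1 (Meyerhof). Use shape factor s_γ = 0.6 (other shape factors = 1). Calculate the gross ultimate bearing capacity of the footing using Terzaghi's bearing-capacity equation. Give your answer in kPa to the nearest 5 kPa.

q_ult ≈ 1825 kPa

q = γ·D_f = 16.1 × 2.92 = 47.012 kPa.
q·N_q = 47.012 × 29.4 = 1382.2 kPa
0.5·γ·B·N_γ·s_γ = 0.5 × 16.1 × 2.94 × 31.1 × 0.6 = 441.63 kPa
q_ult = 1382.2 + 441.63 = 1823.8 kPa.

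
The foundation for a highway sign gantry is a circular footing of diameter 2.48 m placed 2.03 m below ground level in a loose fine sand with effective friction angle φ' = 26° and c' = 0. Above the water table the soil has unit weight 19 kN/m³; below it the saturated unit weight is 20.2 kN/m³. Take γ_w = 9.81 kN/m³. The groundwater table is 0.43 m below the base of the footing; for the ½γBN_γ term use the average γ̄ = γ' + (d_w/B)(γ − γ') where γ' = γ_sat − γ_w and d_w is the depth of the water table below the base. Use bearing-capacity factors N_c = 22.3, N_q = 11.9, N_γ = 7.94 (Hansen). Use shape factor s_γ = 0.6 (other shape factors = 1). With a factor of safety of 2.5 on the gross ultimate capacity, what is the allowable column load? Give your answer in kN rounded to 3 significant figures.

Overburden at base level: q = 19 × 2.03 = 38.57 kPa.
The water table is 0.43 m below the base (< B = 2.48 m), so the ½γBN_γ term uses γ̄ = γ' + (d_w/B)(γ − γ') = 10.39 + (0.43/2.48)(19 − 10.39) = 11.883 kN/m³.
Surcharge term q·N_q = 38.57 × 11.9 = 458.98 kPa; self-weight term 0.5·γ·B·N_γ·s_γ = 0.5 × 11.883 × 2.48 × 7.94 × 0.6 = 70.196 kPa.
q_ult = 458.98 + 70.196 = 529.18 kPa.
Gross allowable pressure q_all = 529.18 / 2.5 = 211.67 kPa.
Footing area = 4.8305 m², so allowable column load = 211.67 × 4.8305 = 1022.5 kN.

P_all ≈ 1020 kN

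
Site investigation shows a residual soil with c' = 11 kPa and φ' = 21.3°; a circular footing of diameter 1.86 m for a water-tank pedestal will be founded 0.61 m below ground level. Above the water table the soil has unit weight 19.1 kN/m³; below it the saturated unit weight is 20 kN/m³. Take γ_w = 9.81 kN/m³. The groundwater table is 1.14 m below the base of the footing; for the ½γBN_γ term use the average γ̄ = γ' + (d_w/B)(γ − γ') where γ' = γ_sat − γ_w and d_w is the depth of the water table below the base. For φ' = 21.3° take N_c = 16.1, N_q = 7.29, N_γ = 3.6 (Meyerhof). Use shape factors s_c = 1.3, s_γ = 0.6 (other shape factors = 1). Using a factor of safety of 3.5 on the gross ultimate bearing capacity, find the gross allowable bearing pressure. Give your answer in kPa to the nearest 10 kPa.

q_all ≈ 100 kPa

Effective surcharge at the founding depth q = γ·D_f = 19.1 × 0.61 = 11.651 kPa.
With d_w = 1.14 m < B, γ̄ = 10.19 + (1.14/1.86) × (19.1 − 10.19) = 15.651 kN/m³.
q_ult = c·N_c·s_c + q·N_q + 0.5·γ·B·N_γ·s_γ
     = 11 × 16.1 × 1.3 + 11.651 × 7.29 + 0.5 × 15.651 × 1.86 × 3.6 × 0.6
     = 230.23 + 84.936 + 31.44 = 346.61 kPa.
q_all = 346.61 / 3.5 = 99.03 kPa.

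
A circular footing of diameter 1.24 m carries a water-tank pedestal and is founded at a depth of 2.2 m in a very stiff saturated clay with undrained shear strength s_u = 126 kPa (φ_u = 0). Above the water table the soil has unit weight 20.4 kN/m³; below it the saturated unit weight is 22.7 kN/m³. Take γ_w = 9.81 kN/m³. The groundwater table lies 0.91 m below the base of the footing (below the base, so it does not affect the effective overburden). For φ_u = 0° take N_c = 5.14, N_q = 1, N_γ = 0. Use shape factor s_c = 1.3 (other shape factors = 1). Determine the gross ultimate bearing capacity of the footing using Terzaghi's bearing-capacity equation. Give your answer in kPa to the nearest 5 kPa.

Effective surcharge at the founding depth q = γ·D_f = 20.4 × 2.2 = 44.88 kPa.
q_ult = c·N_c·s_c + q·N_q
     = 126 × 5.14 × 1.3 + 44.88 × 1
     = 841.93 + 44.88 = 886.81 kPa.

q_ult ≈ 885 kPa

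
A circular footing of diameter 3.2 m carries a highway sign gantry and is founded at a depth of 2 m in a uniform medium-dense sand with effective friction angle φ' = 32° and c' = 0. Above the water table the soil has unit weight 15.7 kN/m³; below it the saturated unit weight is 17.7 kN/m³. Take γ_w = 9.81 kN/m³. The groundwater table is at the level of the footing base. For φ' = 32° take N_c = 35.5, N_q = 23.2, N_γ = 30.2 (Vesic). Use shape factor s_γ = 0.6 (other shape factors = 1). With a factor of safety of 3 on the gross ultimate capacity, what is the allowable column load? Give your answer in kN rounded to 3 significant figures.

q = γ·D_f = 15.7 × 2 = 31.4 kPa.
For the ½γBN_γ term take γ' = 17.7 − 9.81 = 7.89 kN/m³ (soil below base is submerged).
q·N_q = 31.4 × 23.2 = 728.48 kPa
0.5·γ·B·N_γ·s_γ = 0.5 × 7.89 × 3.2 × 30.2 × 0.6 = 228.75 kPa
q_ult = 728.48 + 228.75 = 957.23 kPa.
Gross allowable pressure q_all = 957.23 / 3 = 319.08 kPa.
Footing area = 8.0425 m², so allowable column load = 319.08 × 8.0425 = 2566.2 kN.

P_all ≈ 2570 kN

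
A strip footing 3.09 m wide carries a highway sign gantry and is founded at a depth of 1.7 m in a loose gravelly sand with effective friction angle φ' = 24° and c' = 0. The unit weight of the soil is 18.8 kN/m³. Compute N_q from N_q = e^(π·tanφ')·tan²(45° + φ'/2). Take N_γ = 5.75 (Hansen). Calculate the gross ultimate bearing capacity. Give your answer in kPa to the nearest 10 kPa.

tan24° = 0.4452, so N_q = e^(π×0.4452)·tan²(57°) = 4.05 × 2.371 = 9.6.
q = γ·D_f = 18.8 × 1.7 = 31.96 kPa.
q·N_q = 31.96 × 9.6034 = 306.92 kPa
0.5·γ·B·N_γ = 0.5 × 18.8 × 3.09 × 5.75 = 167.01 kPa
q_ult = 306.92 + 167.01 = 473.94 kPa.

q_ult ≈ 470 kPa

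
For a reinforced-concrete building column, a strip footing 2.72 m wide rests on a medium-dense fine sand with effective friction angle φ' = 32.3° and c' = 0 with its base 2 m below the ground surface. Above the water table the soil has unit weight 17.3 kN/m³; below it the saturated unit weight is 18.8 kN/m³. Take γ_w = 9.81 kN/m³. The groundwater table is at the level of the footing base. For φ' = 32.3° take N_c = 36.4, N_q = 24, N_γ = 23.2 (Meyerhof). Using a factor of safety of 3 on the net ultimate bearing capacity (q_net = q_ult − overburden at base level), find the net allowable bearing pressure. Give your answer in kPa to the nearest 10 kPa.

q_all(net) ≈ 360 kPa

q = γ·D_f = 17.3 × 2 = 34.6 kPa.
For the ½γBN_γ term take γ' = 18.8 − 9.81 = 8.99 kN/m³ (soil below base is submerged).
q·N_q = 34.6 × 24 = 830.4 kPa
0.5·γ·B·N_γ = 0.5 × 8.99 × 2.72 × 23.2 = 283.65 kPa
q_ult = 830.4 + 283.65 = 1114.1 kPa.
q_net = 1114.1 − 34.6 = 1079.5 kPa.
q_all(net) = 1079.5 / 3 = 359.82 kPa.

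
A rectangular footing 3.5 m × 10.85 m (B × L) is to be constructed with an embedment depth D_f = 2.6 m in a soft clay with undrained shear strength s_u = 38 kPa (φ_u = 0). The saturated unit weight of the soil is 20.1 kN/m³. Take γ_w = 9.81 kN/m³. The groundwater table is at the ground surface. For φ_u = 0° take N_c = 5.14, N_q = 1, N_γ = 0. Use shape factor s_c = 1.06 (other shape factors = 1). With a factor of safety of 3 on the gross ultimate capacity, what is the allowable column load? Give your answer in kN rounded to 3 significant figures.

With the water table at the surface the whole profile is submerged: γ' = 20.1 − 9.81 = 10.29 kN/m³, so q = γ'·D_f = 26.754 kPa.
q_ult = c·N_c·s_c + q·N_q
     = 38 × 5.14 × 1.06 + 26.754 × 1
     = 207.04 + 26.754 = 233.79 kPa.
Gross allowable pressure q_all = 233.79 / 3 = 77.931 kPa.
Footing area = 37.975 m², so allowable column load = 77.931 × 37.975 = 2959.4 kN.

P_all ≈ 2960 kN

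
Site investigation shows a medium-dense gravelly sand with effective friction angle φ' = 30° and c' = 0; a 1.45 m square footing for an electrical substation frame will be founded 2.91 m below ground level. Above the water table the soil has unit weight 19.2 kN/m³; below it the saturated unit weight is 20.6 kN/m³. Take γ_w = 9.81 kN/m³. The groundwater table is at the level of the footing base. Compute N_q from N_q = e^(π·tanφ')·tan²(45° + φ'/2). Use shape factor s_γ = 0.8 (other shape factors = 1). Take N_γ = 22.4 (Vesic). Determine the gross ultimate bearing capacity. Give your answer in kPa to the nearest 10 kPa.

q_ult ≈ 1170 kPa

tan30° = 0.5774, so N_q = e^(π×0.5774)·tan²(60°) = 6.134 × 3.0 = 18.4.
Overburden at base level: q = 19.2 × 2.91 = 55.872 kPa.
Below the base the soil is submerged, so the ½γBN_γ term uses γ' = 20.6 − 9.81 = 10.79 kN/m³.
Surcharge term q·N_q = 55.872 × 18.401 = 1028.1 kPa; self-weight term 0.5·γ·B·N_γ·s_γ = 0.5 × 10.79 × 1.45 × 22.4 × 0.8 = 140.18 kPa.
q_ult = 1028.1 + 140.18 = 1168.3 kPa.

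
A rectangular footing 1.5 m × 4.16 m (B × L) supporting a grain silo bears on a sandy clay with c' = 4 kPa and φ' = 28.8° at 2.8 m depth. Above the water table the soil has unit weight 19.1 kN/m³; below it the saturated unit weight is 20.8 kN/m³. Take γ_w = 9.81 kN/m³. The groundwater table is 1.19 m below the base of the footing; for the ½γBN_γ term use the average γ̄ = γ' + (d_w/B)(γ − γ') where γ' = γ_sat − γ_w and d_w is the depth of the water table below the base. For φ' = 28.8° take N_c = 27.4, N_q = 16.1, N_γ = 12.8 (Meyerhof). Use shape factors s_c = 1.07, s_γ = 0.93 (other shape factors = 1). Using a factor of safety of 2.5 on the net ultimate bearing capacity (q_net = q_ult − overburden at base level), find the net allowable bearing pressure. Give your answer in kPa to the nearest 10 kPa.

Effective surcharge at the founding depth q = γ·D_f = 19.1 × 2.8 = 53.48 kPa.
With d_w = 1.19 m < B, γ̄ = 10.99 + (1.19/1.5) × (19.1 − 10.99) = 17.424 kN/m³.
q_ult = c·N_c·s_c + q·N_q + 0.5·γ·B·N_γ·s_γ
     = 4 × 27.4 × 1.07 + 53.48 × 16.1 + 0.5 × 17.424 × 1.5 × 12.8 × 0.93
     = 117.27 + 861.03 + 155.56 = 1133.9 kPa.
q_net = 1133.9 − 53.48 = 1080.4 kPa.
q_all(net) = 1080.4 / 2.5 = 432.15 kPa.

q_all(net) ≈ 430 kPa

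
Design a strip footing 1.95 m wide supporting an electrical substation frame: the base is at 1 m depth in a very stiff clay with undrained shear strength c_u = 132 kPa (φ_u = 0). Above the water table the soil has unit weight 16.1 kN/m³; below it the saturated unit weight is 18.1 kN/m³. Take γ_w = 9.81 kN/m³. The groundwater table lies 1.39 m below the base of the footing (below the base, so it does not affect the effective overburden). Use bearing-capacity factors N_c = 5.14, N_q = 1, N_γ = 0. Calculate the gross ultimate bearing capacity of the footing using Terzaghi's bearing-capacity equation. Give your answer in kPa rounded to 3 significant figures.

q_ult ≈ 695 kPa

Effective surcharge at the founding depth q = γ·D_f = 16.1 × 1 = 16.1 kPa.
q_ult = c·N_c + q·N_q
     = 132 × 5.14 + 16.1 × 1
     = 678.48 + 16.1 = 694.58 kPa.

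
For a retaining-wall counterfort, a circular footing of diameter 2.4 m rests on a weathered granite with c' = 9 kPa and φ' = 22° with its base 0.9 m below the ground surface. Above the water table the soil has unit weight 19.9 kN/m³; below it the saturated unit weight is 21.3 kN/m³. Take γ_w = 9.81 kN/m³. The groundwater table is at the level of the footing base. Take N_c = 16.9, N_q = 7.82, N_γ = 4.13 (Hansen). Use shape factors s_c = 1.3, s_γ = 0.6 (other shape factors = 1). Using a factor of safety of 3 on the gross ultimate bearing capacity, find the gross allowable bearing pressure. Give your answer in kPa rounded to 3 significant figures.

q_all ≈ 124 kPa

Overburden at base level: q = 19.9 × 0.9 = 17.91 kPa.
Below the base the soil is submerged, so the ½γBN_γ term uses γ' = 21.3 − 9.81 = 11.49 kN/m³.
Cohesion term c·N_c·s_c = 9 × 16.9 × 1.3 = 197.73 kPa; surcharge term q·N_q = 17.91 × 7.82 = 140.06 kPa; self-weight term 0.5·γ·B·N_γ·s_γ = 0.5 × 11.49 × 2.4 × 4.13 × 0.6 = 34.167 kPa.
q_ult = 197.73 + 140.06 + 34.167 = 371.95 kPa.
q_all = 371.95 / 3 = 123.98 kPa.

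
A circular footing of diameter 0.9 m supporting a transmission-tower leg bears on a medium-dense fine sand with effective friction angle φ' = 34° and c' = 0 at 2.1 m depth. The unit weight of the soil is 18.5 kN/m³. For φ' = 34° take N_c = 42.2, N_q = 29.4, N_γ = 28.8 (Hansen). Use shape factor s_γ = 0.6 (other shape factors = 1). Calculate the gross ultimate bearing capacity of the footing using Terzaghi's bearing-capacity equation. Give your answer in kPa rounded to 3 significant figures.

q = γ·D_f = 18.5 × 2.1 = 38.85 kPa.
q·N_q = 38.85 × 29.4 = 1142.2 kPa
0.5·γ·B·N_γ·s_γ = 0.5 × 18.5 × 0.9 × 28.8 × 0.6 = 143.86 kPa
q_ult = 1142.2 + 143.86 = 1286 kPa.

q_ult ≈ 1290 kPa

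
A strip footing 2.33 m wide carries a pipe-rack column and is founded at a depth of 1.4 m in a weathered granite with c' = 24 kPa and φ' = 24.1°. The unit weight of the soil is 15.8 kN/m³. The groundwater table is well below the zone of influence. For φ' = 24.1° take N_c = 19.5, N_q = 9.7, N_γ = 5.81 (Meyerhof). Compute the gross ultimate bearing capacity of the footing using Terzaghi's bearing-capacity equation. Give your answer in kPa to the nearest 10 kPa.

q = γ·D_f = 15.8 × 1.4 = 22.12 kPa.
c·N_c = 24 × 19.5 = 468 kPa
q·N_q = 22.12 × 9.7 = 214.56 kPa
0.5·γ·B·N_γ = 0.5 × 15.8 × 2.33 × 5.81 = 106.94 kPa
q_ult = 468 + 214.56 + 106.94 = 789.51 kPa.

q_ult ≈ 790 kPa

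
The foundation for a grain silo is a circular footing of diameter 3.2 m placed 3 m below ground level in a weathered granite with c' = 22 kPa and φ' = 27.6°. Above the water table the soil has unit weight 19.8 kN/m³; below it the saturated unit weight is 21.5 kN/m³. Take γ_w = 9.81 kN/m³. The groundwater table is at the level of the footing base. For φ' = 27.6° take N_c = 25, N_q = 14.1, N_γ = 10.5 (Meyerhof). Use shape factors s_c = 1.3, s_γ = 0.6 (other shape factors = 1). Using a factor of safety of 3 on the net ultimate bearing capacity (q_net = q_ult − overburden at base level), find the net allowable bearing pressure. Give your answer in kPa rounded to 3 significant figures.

q_all(net) ≈ 537 kPa

Effective surcharge at the founding depth q = γ·D_f = 19.8 × 3 = 59.4 kPa.
The water table coincides with the base, so in the self-weight term γ → γ' = 11.69 kN/m³.
q_ult = c·N_c·s_c + q·N_q + 0.5·γ·B·N_γ·s_γ
     = 22 × 25 × 1.3 + 59.4 × 14.1 + 0.5 × 11.69 × 3.2 × 10.5 × 0.6
     = 715 + 837.54 + 117.84 = 1670.4 kPa.
q_net = 1670.4 − 59.4 = 1611 kPa.
q_all(net) = 1611 / 3 = 536.99 kPa.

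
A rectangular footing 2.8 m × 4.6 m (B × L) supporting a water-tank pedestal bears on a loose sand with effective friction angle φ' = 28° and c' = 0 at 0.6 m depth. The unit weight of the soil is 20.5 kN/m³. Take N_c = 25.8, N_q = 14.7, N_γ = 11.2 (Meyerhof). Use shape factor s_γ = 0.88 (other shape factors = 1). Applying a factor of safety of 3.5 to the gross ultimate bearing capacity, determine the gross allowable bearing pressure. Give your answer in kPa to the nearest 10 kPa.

q = γ·D_f = 20.5 × 0.6 = 12.3 kPa.
q·N_q = 12.3 × 14.7 = 180.81 kPa
0.5·γ·B·N_γ·s_γ = 0.5 × 20.5 × 2.8 × 11.2 × 0.88 = 282.87 kPa
q_ult = 180.81 + 282.87 = 463.68 kPa.
q_all = q_ult / FS = 463.68 / 3.5 = 132.48 kPa.

q_all ≈ 130 kPa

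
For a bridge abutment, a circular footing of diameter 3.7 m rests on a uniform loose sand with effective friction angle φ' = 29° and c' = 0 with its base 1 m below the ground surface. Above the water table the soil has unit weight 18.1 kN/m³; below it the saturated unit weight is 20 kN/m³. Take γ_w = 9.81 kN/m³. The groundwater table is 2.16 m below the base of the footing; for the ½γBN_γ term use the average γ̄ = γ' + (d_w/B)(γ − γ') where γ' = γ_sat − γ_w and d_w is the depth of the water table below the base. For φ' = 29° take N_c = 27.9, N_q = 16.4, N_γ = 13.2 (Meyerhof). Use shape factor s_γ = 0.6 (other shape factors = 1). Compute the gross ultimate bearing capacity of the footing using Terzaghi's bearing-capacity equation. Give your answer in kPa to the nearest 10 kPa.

q_ult ≈ 510 kPa

q = γ·D_f = 18.1 × 1 = 18.1 kPa.
γ' = 10.19 kN/m³; averaging over the depth B below the base, γ̄ = γ' + (d_w/B)(γ − γ') = 14.808 kN/m³.
q·N_q = 18.1 × 16.4 = 296.84 kPa
0.5·γ·B·N_γ·s_γ = 0.5 × 14.808 × 3.7 × 13.2 × 0.6 = 216.96 kPa
q_ult = 296.84 + 216.96 = 513.8 kPa.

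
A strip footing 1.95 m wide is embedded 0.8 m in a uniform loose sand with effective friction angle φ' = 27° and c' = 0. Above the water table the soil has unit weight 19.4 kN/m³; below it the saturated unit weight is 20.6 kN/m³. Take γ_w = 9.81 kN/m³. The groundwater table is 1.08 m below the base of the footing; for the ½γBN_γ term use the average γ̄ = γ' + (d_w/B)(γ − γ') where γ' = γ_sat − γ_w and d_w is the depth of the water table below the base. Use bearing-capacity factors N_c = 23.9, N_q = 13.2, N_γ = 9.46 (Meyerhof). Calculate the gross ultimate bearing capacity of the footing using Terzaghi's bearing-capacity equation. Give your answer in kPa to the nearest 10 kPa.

Effective surcharge at the founding depth q = γ·D_f = 19.4 × 0.8 = 15.52 kPa.
With d_w = 1.08 m < B, γ̄ = 10.79 + (1.08/1.95) × (19.4 − 10.79) = 15.559 kN/m³.
q_ult = q·N_q + 0.5·γ·B·N_γ
     = 15.52 × 13.2 + 0.5 × 15.559 × 1.95 × 9.46
     = 204.86 + 143.5 = 348.37 kPa.

q_ult ≈ 350 kPa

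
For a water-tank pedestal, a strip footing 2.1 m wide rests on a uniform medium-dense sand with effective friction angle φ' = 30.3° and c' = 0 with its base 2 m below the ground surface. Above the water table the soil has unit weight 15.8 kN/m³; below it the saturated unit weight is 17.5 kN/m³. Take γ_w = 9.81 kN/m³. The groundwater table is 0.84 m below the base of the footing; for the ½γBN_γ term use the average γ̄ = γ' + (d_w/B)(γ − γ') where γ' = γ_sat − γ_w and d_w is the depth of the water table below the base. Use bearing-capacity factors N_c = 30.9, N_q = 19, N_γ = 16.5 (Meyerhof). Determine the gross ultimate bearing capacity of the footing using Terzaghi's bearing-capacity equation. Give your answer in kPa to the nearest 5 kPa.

q_ult ≈ 790 kPa

Overburden at base level: q = 15.8 × 2 = 31.6 kPa.
The water table is 0.84 m below the base (< B = 2.1 m), so the ½γBN_γ term uses γ̄ = γ' + (d_w/B)(γ − γ') = 7.69 + (0.84/2.1)(15.8 − 7.69) = 10.934 kN/m³.
Surcharge term q·N_q = 31.6 × 19 = 600.4 kPa; self-weight term 0.5·γ·B·N_γ = 0.5 × 10.934 × 2.1 × 16.5 = 189.43 kPa.
q_ult = 600.4 + 189.43 = 789.83 kPa.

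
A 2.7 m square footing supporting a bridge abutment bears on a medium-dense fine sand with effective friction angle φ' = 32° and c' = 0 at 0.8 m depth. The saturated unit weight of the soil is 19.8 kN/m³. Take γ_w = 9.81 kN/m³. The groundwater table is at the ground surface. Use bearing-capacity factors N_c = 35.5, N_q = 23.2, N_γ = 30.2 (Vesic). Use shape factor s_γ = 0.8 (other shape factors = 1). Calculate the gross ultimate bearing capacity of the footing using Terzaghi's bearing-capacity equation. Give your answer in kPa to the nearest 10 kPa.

q_ult ≈ 510 kPa

With the water table at the surface the whole profile is submerged: γ' = 19.8 − 9.81 = 9.99 kN/m³, so q = γ'·D_f = 7.992 kPa; the same γ' applies in the ½γBN_γ term.
q_ult = q·N_q + 0.5·γ·B·N_γ·s_γ
     = 7.992 × 23.2 + 0.5 × 9.99 × 2.7 × 30.2 × 0.8
     = 185.41 + 325.83 = 511.25 kPa.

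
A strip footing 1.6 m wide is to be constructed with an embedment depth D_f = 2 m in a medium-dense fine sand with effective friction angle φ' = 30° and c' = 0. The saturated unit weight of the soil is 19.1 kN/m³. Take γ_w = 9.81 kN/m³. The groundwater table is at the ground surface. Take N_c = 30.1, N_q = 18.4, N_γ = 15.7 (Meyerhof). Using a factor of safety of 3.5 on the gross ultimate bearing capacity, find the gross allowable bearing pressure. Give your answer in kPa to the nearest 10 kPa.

q_all ≈ 130 kPa

With the water table at the surface the whole profile is submerged: γ' = 19.1 − 9.81 = 9.29 kN/m³, so q = γ'·D_f = 18.58 kPa; the same γ' applies in the ½γBN_γ term.
q_ult = q·N_q + 0.5·γ·B·N_γ
     = 18.58 × 18.4 + 0.5 × 9.29 × 1.6 × 15.7
     = 341.87 + 116.68 = 458.55 kPa.
q_all = 458.55 / 3.5 = 131.02 kPa.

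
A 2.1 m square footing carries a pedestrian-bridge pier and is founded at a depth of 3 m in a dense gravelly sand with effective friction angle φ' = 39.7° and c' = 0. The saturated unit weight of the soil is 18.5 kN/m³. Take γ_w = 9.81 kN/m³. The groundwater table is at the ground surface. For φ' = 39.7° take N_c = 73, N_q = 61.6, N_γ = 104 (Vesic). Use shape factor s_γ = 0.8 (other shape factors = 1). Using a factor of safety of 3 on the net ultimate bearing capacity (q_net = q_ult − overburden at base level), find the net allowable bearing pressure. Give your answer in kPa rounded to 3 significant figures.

γ' = 18.5 − 9.81 = 8.69 kN/m³ (submerged throughout). q = 8.69 × 3 = 26.07 kPa; the same γ' applies in the ½γBN_γ term.
q·N_q = 26.07 × 61.6 = 1605.9 kPa
0.5·γ·B·N_γ·s_γ = 0.5 × 8.69 × 2.1 × 104 × 0.8 = 759.16 kPa
q_ult = 1605.9 + 759.16 = 2365.1 kPa.
q_net = 2365.1 − 26.07 = 2339 kPa.
q_all(net) = 2339 / 3 = 779.67 kPa.

q_all(net) ≈ 780 kPa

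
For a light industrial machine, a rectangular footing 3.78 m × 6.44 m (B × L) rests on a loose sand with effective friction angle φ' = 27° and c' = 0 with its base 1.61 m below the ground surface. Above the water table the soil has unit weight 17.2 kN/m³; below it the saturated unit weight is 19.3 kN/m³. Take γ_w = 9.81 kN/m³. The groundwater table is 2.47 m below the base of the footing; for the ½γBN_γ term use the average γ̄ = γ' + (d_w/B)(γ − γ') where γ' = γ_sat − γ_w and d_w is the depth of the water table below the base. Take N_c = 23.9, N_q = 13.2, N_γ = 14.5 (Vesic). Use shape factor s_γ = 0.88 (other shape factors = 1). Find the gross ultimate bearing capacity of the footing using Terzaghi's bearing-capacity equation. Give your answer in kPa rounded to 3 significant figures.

q_ult ≈ 716 kPa

q = γ·D_f = 17.2 × 1.61 = 27.692 kPa.
γ' = 9.49 kN/m³; averaging over the depth B below the base, γ̄ = γ' + (d_w/B)(γ − γ') = 14.528 kN/m³.
q·N_q = 27.692 × 13.2 = 365.53 kPa
0.5·γ·B·N_γ·s_γ = 0.5 × 14.528 × 3.78 × 14.5 × 0.88 = 350.36 kPa
q_ult = 365.53 + 350.36 = 715.9 kPa.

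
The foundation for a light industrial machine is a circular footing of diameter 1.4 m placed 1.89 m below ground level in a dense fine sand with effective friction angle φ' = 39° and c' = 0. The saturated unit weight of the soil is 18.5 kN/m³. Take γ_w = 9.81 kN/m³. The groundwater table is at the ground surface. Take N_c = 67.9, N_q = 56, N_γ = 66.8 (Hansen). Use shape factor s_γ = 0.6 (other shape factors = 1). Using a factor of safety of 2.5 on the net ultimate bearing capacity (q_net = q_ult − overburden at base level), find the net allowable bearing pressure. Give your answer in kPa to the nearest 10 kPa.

Water table at ground surface, so effective unit weight γ' = 18.5 − 9.81 = 8.69 kN/m³ is used throughout; overburden q = 8.69 × 1.89 = 16.424 kPa; the same γ' applies in the ½γBN_γ term.
Surcharge term q·N_q = 16.424 × 56 = 919.75 kPa; self-weight term 0.5·γ·B·N_γ·s_γ = 0.5 × 8.69 × 1.4 × 66.8 × 0.6 = 243.81 kPa.
q_ult = 919.75 + 243.81 = 1163.6 kPa.
q_net = 1163.6 − 16.424 = 1147.1 kPa.
q_all(net) = 1147.1 / 2.5 = 458.85 kPa.

q_all(net) ≈ 460 kPa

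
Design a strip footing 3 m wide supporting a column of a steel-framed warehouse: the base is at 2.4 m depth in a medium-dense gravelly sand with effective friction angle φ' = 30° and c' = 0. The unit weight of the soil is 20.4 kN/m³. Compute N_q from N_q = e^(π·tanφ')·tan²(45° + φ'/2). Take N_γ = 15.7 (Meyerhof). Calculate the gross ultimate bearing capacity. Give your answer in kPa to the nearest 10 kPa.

tan30° = 0.5774, so N_q = e^(π×0.5774)·tan²(60°) = 6.134 × 3.0 = 18.4.
q = γ·D_f = 20.4 × 2.4 = 48.96 kPa.
q·N_q = 48.96 × 18.401 = 900.92 kPa
0.5·γ·B·N_γ = 0.5 × 20.4 × 3 × 15.7 = 480.42 kPa
q_ult = 900.92 + 480.42 = 1381.3 kPa.

q_ult ≈ 1380 kPa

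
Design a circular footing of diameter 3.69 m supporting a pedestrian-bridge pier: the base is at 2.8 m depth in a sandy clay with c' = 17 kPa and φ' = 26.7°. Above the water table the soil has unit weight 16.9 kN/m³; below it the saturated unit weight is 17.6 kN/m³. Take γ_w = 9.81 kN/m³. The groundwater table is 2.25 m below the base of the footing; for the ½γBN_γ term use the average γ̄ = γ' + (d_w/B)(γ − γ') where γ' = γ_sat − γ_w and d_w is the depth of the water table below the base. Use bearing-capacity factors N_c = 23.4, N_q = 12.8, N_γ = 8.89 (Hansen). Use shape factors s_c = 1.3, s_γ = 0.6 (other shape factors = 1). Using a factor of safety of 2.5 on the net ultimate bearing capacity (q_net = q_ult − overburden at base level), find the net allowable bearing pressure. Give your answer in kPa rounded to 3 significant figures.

q_all(net) ≈ 483 kPa

q = γ·D_f = 16.9 × 2.8 = 47.32 kPa.
γ' = 7.79 kN/m³; averaging over the depth B below the base, γ̄ = γ' + (d_w/B)(γ − γ') = 13.345 kN/m³.
c·N_c·s_c = 17 × 23.4 × 1.3 = 517.14 kPa
q·N_q = 47.32 × 12.8 = 605.7 kPa
0.5·γ·B·N_γ·s_γ = 0.5 × 13.345 × 3.69 × 8.89 × 0.6 = 131.33 kPa
q_ult = 517.14 + 605.7 + 131.33 = 1254.2 kPa.
q_net = 1254.2 − 47.32 = 1206.8 kPa.
q_all(net) = 1206.8 / 2.5 = 482.74 kPa.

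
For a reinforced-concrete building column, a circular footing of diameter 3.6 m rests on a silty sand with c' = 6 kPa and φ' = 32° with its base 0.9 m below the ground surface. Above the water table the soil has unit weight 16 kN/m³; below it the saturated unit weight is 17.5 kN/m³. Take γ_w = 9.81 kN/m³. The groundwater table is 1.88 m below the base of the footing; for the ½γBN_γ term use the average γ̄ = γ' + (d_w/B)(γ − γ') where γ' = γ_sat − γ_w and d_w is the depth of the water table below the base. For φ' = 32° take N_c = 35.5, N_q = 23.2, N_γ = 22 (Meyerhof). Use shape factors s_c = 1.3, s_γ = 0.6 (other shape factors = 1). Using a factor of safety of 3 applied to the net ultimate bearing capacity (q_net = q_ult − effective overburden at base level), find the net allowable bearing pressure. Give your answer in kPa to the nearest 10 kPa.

q_all(net) ≈ 290 kPa

Effective surcharge at the founding depth q = γ·D_f = 16 × 0.9 = 14.4 kPa.
With d_w = 1.88 m < B, γ̄ = 7.69 + (1.88/3.6) × (16 − 7.69) = 12.03 kN/m³.
q_ult = c·N_c·s_c + q·N_q + 0.5·γ·B·N_γ·s_γ
     = 6 × 35.5 × 1.3 + 14.4 × 23.2 + 0.5 × 12.03 × 3.6 × 22 × 0.6
     = 276.9 + 334.08 + 285.82 = 896.8 kPa.
Net ultimate: q_net = 896.8 − 14.4 = 882.4 kPa.
q_all(net) = 882.4 / 3 = 294.13 kPa.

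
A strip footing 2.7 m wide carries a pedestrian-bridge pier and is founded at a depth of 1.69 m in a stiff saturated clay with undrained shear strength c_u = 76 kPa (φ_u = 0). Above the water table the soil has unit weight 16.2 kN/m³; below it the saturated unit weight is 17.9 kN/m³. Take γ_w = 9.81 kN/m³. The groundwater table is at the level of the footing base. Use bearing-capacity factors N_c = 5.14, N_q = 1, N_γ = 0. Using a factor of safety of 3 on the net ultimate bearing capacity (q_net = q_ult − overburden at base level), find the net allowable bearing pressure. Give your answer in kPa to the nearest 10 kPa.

q_all(net) ≈ 130 kPa

Effective surcharge at the founding depth q = γ·D_f = 16.2 × 1.69 = 27.378 kPa.
q_ult = c·N_c + q·N_q
     = 76 × 5.14 + 27.378 × 1
     = 390.64 + 27.378 = 418.02 kPa.
q_net = 418.02 − 27.378 = 390.64 kPa.
q_all(net) = 390.64 / 3 = 130.21 kPa.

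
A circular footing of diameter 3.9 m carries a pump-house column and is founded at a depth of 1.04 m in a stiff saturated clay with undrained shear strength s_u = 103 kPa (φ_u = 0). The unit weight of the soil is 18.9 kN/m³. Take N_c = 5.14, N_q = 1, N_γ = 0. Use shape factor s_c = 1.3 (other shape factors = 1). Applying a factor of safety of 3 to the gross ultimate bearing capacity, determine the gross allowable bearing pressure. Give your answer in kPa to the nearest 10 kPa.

q_all ≈ 240 kPa

Overburden at base level: q = 18.9 × 1.04 = 19.656 kPa.
Cohesion term c·N_c·s_c = 103 × 5.14 × 1.3 = 688.25 kPa; surcharge term q·N_q = 19.656 × 1 = 19.656 kPa.
q_ult = 688.25 + 19.656 = 707.9 kPa.
q_all = q_ult / FS = 707.9 / 3 = 235.97 kPa.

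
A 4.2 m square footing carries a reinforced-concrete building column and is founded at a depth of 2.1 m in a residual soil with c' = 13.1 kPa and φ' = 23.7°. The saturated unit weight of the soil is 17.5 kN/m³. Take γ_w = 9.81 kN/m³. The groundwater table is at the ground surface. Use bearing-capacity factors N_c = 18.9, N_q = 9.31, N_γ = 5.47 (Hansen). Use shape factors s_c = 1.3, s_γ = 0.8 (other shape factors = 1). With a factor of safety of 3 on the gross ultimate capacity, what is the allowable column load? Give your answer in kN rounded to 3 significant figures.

P_all ≈ 3190 kN

With the water table at the surface the whole profile is submerged: γ' = 17.5 − 9.81 = 7.69 kN/m³, so q = γ'·D_f = 16.149 kPa; the same γ' applies in the ½γBN_γ term.
q_ult = c·N_c·s_c + q·N_q + 0.5·γ·B·N_γ·s_γ
     = 13.1 × 18.9 × 1.3 + 16.149 × 9.31 + 0.5 × 7.69 × 4.2 × 5.47 × 0.8
     = 321.87 + 150.35 + 70.668 = 542.88 kPa.
Gross allowable pressure q_all = 542.88 / 3 = 180.96 kPa.
Footing area = 17.64 m², so allowable column load = 180.96 × 17.64 = 3192.1 kN.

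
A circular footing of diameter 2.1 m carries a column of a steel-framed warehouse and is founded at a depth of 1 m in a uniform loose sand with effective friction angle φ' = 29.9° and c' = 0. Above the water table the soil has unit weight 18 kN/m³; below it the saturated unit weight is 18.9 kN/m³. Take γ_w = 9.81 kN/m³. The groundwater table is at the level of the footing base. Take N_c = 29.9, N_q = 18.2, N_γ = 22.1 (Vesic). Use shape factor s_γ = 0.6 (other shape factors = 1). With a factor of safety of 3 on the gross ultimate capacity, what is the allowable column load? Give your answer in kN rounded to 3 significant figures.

P_all ≈ 524 kN

q = γ·D_f = 18 × 1 = 18 kPa.
For the ½γBN_γ term take γ' = 18.9 − 9.81 = 9.09 kN/m³ (soil below base is submerged).
q·N_q = 18 × 18.2 = 327.6 kPa
0.5·γ·B·N_γ·s_γ = 0.5 × 9.09 × 2.1 × 22.1 × 0.6 = 126.56 kPa
q_ult = 327.6 + 126.56 = 454.16 kPa.
Gross allowable pressure q_all = 454.16 / 3 = 151.39 kPa.
Footing area = 3.4636 m², so allowable column load = 151.39 × 3.4636 = 524.34 kN.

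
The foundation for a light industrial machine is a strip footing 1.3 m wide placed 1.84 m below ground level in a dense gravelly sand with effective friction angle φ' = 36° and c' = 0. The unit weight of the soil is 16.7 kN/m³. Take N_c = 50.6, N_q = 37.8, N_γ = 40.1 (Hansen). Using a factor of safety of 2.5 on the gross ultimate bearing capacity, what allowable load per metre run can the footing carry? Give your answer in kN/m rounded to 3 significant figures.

≈ 830 kN/m

Overburden at base level: q = 16.7 × 1.84 = 30.728 kPa.
Surcharge term q·N_q = 30.728 × 37.8 = 1161.5 kPa; self-weight term 0.5·γ·B·N_γ = 0.5 × 16.7 × 1.3 × 40.1 = 435.29 kPa.
q_ult = 1161.5 + 435.29 = 1596.8 kPa.
Gross allowable pressure q_all = 1596.8 / 2.5 = 638.72 kPa.
Allowable wall load = q_all × B = 638.72 × 1.3 = 830.34 kN per metre run.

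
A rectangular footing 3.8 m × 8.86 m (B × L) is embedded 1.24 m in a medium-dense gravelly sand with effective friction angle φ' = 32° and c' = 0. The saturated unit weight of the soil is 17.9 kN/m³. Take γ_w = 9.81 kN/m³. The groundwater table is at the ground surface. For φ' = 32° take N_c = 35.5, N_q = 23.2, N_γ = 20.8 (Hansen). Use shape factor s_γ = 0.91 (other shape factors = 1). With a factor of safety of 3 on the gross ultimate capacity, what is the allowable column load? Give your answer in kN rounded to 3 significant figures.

Water table at ground surface, so effective unit weight γ' = 17.9 − 9.81 = 8.09 kN/m³ is used throughout; overburden q = 8.09 × 1.24 = 10.032 kPa; the same γ' applies in the ½γBN_γ term.
Surcharge term q·N_q = 10.032 × 23.2 = 232.73 kPa; self-weight term 0.5·γ·B·N_γ·s_γ = 0.5 × 8.09 × 3.8 × 20.8 × 0.91 = 290.94 kPa.
q_ult = 232.73 + 290.94 = 523.68 kPa.
Gross allowable pressure q_all = 523.68 / 3 = 174.56 kPa.
Footing area = 33.668 m², so allowable column load = 174.56 × 33.668 = 5877 kN.

P_all ≈ 5880 kN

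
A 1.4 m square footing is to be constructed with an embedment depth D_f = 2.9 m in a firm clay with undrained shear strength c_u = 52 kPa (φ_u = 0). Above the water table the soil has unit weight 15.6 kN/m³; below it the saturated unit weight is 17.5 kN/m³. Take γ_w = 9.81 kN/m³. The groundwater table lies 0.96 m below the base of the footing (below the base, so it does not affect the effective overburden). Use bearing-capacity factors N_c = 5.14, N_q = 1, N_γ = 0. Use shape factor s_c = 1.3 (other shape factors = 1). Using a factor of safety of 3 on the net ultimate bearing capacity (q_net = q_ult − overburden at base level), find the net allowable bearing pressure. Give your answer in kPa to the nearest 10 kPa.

q_all(net) ≈ 120 kPa

Effective surcharge at the founding depth q = γ·D_f = 15.6 × 2.9 = 45.24 kPa.
q_ult = c·N_c·s_c + q·N_q
     = 52 × 5.14 × 1.3 + 45.24 × 1
     = 347.46 + 45.24 = 392.7 kPa.
q_net = 392.7 − 45.24 = 347.46 kPa.
q_all(net) = 347.46 / 3 = 115.82 kPa.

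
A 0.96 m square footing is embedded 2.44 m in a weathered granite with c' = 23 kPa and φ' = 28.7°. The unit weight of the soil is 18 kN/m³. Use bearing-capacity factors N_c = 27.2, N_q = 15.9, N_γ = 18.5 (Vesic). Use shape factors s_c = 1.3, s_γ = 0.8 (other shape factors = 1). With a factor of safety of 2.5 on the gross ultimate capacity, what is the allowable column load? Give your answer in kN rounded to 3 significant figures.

q = γ·D_f = 18 × 2.44 = 43.92 kPa.
c·N_c·s_c = 23 × 27.2 × 1.3 = 813.28 kPa
q·N_q = 43.92 × 15.9 = 698.33 kPa
0.5·γ·B·N_γ·s_γ = 0.5 × 18 × 0.96 × 18.5 × 0.8 = 127.87 kPa
q_ult = 813.28 + 698.33 + 127.87 = 1639.5 kPa.
Gross allowable pressure q_all = 1639.5 / 2.5 = 655.79 kPa.
Footing area = 0.9216 m², so allowable column load = 655.79 × 0.9216 = 604.38 kN.

P_all ≈ 604 kN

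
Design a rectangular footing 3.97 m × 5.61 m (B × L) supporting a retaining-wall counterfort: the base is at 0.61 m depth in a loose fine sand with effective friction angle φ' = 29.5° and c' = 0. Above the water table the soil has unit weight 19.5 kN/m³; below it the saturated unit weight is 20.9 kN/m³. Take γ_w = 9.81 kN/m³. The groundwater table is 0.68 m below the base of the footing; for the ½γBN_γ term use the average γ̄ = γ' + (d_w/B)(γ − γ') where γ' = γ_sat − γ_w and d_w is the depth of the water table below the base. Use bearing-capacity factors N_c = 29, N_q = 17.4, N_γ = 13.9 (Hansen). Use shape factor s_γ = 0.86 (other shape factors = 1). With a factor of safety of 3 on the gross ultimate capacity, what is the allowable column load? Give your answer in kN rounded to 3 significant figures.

P_all ≈ 3740 kN

q = γ·D_f = 19.5 × 0.61 = 11.895 kPa.
γ' = 11.09 kN/m³; averaging over the depth B below the base, γ̄ = γ' + (d_w/B)(γ − γ') = 12.531 kN/m³.
q·N_q = 11.895 × 17.4 = 206.97 kPa
0.5·γ·B·N_γ·s_γ = 0.5 × 12.531 × 3.97 × 13.9 × 0.86 = 297.33 kPa
q_ult = 206.97 + 297.33 = 504.31 kPa.
Gross allowable pressure q_all = 504.31 / 3 = 168.1 kPa.
Footing area = 22.2717 m², so allowable column load = 168.1 × 22.2717 = 3743.9 kN.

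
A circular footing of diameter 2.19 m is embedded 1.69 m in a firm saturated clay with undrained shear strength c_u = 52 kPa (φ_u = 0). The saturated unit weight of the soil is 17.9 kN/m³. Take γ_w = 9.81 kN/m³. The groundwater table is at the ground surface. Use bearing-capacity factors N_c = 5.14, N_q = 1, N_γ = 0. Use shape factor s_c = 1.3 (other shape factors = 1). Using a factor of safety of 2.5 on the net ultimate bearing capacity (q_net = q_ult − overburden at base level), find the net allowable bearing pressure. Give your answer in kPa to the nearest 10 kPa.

Water table at ground surface, so effective unit weight γ' = 17.9 − 9.81 = 8.09 kN/m³ is used throughout; overburden q = 8.09 × 1.69 = 13.672 kPa.
Cohesion term c·N_c·s_c = 52 × 5.14 × 1.3 = 347.46 kPa; surcharge term q·N_q = 13.672 × 1 = 13.672 kPa.
q_ult = 347.46 + 13.672 = 361.14 kPa.
q_net = 361.14 − 13.672 = 347.46 kPa.
q_all(net) = 347.46 / 2.5 = 138.99 kPa.

q_all(net) ≈ 140 kPa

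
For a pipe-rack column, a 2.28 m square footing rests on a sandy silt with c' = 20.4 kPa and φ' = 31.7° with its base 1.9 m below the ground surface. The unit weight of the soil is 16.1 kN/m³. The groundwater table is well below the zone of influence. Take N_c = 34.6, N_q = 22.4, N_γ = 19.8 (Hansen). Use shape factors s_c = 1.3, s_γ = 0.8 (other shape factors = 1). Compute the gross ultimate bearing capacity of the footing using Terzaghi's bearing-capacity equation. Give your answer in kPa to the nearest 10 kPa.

q_ult ≈ 1890 kPa

Effective surcharge at the founding depth q = γ·D_f = 16.1 × 1.9 = 30.59 kPa.
q_ult = c·N_c·s_c + q·N_q + 0.5·γ·B·N_γ·s_γ
     = 20.4 × 34.6 × 1.3 + 30.59 × 22.4 + 0.5 × 16.1 × 2.28 × 19.8 × 0.8
     = 917.59 + 685.22 + 290.73 = 1893.5 kPa.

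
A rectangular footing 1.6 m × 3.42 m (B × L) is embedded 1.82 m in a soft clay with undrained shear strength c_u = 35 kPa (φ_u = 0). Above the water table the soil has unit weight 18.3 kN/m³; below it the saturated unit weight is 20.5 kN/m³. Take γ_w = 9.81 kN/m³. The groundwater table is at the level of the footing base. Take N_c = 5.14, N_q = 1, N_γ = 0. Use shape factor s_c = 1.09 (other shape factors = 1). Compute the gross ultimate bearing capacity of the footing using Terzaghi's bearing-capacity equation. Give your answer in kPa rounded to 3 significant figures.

Effective surcharge at the founding depth q = γ·D_f = 18.3 × 1.82 = 33.306 kPa.
q_ult = c·N_c·s_c + q·N_q
     = 35 × 5.14 × 1.09 + 33.306 × 1
     = 196.09 + 33.306 = 229.4 kPa.

q_ult ≈ 229 kPa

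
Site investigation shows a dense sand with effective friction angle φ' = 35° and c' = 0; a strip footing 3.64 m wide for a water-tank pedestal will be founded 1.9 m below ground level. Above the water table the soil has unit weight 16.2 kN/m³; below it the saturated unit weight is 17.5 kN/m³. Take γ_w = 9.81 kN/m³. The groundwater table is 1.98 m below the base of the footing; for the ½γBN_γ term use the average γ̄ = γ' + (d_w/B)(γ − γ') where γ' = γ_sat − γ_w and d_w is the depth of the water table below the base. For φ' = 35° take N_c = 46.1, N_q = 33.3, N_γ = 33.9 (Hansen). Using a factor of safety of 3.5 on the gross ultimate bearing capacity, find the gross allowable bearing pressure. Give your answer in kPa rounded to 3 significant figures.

Overburden at base level: q = 16.2 × 1.9 = 30.78 kPa.
The water table is 1.98 m below the base (< B = 3.64 m), so the ½γBN_γ term uses γ̄ = γ' + (d_w/B)(γ − γ') = 7.69 + (1.98/3.64)(16.2 − 7.69) = 12.319 kN/m³.
Surcharge term q·N_q = 30.78 × 33.3 = 1025 kPa; self-weight term 0.5·γ·B·N_γ = 0.5 × 12.319 × 3.64 × 33.9 = 760.06 kPa.
q_ult = 1025 + 760.06 = 1785 kPa.
q_all = 1785 / 3.5 = 510.01 kPa.

q_all ≈ 510 kPa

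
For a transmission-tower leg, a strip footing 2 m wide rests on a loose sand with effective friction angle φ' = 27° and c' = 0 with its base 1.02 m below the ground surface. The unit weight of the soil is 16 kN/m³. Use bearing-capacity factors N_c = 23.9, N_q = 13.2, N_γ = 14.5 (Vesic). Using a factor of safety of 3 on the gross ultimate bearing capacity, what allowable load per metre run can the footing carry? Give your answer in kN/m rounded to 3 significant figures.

q = γ·D_f = 16 × 1.02 = 16.32 kPa.
q·N_q = 16.32 × 13.2 = 215.42 kPa
0.5·γ·B·N_γ = 0.5 × 16 × 2 × 14.5 = 232 kPa
q_ult = 215.42 + 232 = 447.42 kPa.
Gross allowable pressure q_all = 447.42 / 3 = 149.14 kPa.
Allowable wall load = q_all × B = 149.14 × 2 = 298.28 kN per metre run.

≈ 298 kN/m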